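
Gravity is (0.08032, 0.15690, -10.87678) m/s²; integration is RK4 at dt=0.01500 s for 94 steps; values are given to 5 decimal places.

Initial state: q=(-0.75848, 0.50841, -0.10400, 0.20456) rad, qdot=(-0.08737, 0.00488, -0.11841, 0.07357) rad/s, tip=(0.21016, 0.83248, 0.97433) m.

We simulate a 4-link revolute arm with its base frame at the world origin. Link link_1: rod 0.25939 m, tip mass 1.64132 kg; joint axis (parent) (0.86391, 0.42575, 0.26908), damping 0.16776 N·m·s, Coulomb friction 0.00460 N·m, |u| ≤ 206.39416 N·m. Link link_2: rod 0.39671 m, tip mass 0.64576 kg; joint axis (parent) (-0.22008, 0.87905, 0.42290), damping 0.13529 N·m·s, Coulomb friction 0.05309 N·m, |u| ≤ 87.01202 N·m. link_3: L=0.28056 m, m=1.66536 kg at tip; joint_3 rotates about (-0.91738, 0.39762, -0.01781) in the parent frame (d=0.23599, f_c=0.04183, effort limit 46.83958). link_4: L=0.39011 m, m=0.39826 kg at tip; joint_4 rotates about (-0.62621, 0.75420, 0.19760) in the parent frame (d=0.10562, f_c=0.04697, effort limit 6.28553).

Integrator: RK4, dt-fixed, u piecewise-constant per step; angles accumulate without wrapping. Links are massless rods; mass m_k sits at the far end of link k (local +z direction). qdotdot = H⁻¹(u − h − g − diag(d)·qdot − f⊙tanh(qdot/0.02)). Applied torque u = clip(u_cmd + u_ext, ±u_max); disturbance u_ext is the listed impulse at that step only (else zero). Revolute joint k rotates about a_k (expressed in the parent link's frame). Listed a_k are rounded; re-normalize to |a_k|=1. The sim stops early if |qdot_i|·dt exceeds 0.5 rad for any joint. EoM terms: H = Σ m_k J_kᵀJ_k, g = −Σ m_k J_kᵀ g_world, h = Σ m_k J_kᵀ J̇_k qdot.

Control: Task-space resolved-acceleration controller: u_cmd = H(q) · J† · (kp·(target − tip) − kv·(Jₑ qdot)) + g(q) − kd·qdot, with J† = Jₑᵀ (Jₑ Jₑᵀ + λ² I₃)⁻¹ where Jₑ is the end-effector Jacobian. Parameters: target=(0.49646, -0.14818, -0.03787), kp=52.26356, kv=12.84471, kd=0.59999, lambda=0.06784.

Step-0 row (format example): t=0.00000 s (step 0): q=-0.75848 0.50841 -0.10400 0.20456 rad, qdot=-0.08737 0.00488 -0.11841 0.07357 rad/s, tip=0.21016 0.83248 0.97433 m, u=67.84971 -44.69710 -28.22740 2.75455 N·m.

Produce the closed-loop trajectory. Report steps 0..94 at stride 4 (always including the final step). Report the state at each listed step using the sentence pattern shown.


t=0.06000 s (step 4): q=-0.68133 0.38001 -0.13015 0.64363 rad, qdot=3.72737 -5.11744 2.63272 10.77538 rad/s, tip=0.21264 0.80031 0.95231 m, u=96.40460 -20.03867 -24.71620 -1.78345 N·m.
t=0.12000 s (step 8): q=-0.39272 0.01883 0.16115 1.17794 rad, qdot=4.61748 -5.35439 4.08524 7.55236 rad/s, tip=0.16721 0.63506 0.90243 m, u=-3.95926 30.19331 10.64648 0.18073 N·m.
t=0.18000 s (step 12): q=-0.15645 -0.21533 0.33881 1.55366 rad, qdot=3.39892 -2.56524 2.41334 5.05322 rad/s, tip=0.15875 0.43128 0.83986 m, u=-8.20429 27.43624 10.79276 -0.52972 N·m.
t=0.24000 s (step 16): q=0.02920 -0.29920 0.48200 1.80261 rad, qdot=2.88420 -0.25771 2.40828 3.37589 rad/s, tip=0.18174 0.28284 0.75215 m, u=2.84354 23.23958 6.24267 -1.29931 N·m.
t=0.30000 s (step 20): q=0.20190 -0.24680 0.62094 1.96947 rad, qdot=2.97888 2.02374 2.09339 2.27204 rad/s, tip=0.21609 0.18168 0.65088 m, u=11.76366 19.28339 2.65954 -1.59173 N·m.
t=0.36000 s (step 24): q=0.40253 -0.05694 0.71324 2.08595 rad, qdot=3.85956 4.26650 0.80519 1.70125 rad/s, tip=0.24952 0.11098 0.55692 m, u=14.72157 15.28364 1.26122 -1.40607 N·m.
t=0.42000 s (step 28): q=0.68473 0.25052 0.70108 2.18055 rad, qdot=5.70443 5.77149 -1.28637 1.45185 rad/s, tip=0.28581 0.05108 0.48708 m, u=3.51146 14.63609 4.27959 -1.01758 N·m.
t=0.48000 s (step 32): q=1.09675 0.59795 0.56594 2.25094 rad, qdot=8.00334 5.41993 -2.99670 0.74289 rad/s, tip=0.34754 -0.01903 0.43598 m, u=-23.48542 23.49518 12.80634 -0.65514 N·m.
t=0.54000 s (step 36): q=1.61647 0.86180 0.38300 2.26110 rad, qdot=8.91791 3.20197 -2.76294 -0.32340 rad/s, tip=0.44708 -0.09511 0.36262 m, u=-44.95406 37.86136 20.61081 -0.56798 N·m.
t=0.60000 s (step 40): q=2.11239 0.98978 0.25413 2.23606 rad, qdot=7.27878 1.27405 -1.53742 -0.31611 rad/s, tip=0.54539 -0.13903 0.24501 m, u=-47.36089 41.66267 21.00829 -1.04584 N·m.
t=0.66000 s (step 44): q=2.47416 1.04224 0.18848 2.23297 rad, qdot=4.81094 0.65143 -0.72239 0.18212 rad/s, tip=0.59892 -0.13735 0.12761 m, u=-37.53953 35.17731 16.49176 -1.49809 N·m.
t=0.72000 s (step 48): q=2.70251 1.08070 0.15950 2.25259 rad, qdot=2.91669 0.68729 -0.29040 0.43390 rad/s, tip=0.61247 -0.11876 0.04805 m, u=-25.93690 27.65837 11.51936 -1.63353 N·m.
t=0.78000 s (step 52): q=2.83961 1.12746 0.15010 2.27954 rad, qdot=1.75260 0.88044 -0.04877 0.44240 rad/s, tip=0.60631 -0.10478 0.00424 m, u=-16.78478 22.36972 7.65006 -1.57677 N·m.
t=0.84000 s (step 56): q=2.92427 1.18673 0.15007 2.30388 rad, qdot=1.13759 1.09711 0.02095 0.36538 rad/s, tip=0.59316 -0.09978 -0.01694 m, u=-10.83993 19.09293 5.05405 -1.47185 N·m.
t=0.90000 s (step 60): q=2.98406 1.25878 0.15098 2.32216 rad, qdot=0.89716 1.29613 0.00291 0.24071 rad/s, tip=0.57876 -0.10172 -0.02613 m, u=-7.63847 16.52146 3.36165 -1.35868 N·m.
t=0.96000 s (step 64): q=3.03454 1.33985 0.14955 2.33342 rad, qdot=0.78085 1.37685 -0.05255 0.14734 rad/s, tip=0.56519 -0.10815 -0.03012 m, u=-6.29227 13.77378 2.18333 -1.28686 N·m.
t=1.02000 s (step 68): q=3.07551 1.41960 0.14474 2.34173 rad, qdot=0.56847 1.24999 -0.09168 0.13357 rad/s, tip=0.55310 -0.11699 -0.03221 m, u=-5.48909 11.55969 1.23993 -1.25247 N·m.
t=1.08000 s (step 72): q=3.10186 1.48705 0.14012 2.34970 rad, qdot=0.31469 0.98717 -0.04703 0.12715 rad/s, tip=0.54244 -0.12641 -0.03299 m, u=-4.84860 10.24936 0.47560 -1.21043 N·m.
t=1.14000 s (step 76): q=3.11449 1.53776 0.13938 2.35698 rad, qdot=0.11969 0.70868 0.01781 0.11622 rad/s, tip=0.53313 -0.13496 -0.03267 m, u=-4.56042 9.70659 0.00956 -1.17674 N·m.
t=1.20000 s (step 80): q=3.11800 1.57315 0.14163 2.36356 rad, qdot=0.01220 0.48057 0.05728 0.09870 rad/s, tip=0.52539 -0.14176 -0.03180 m, u=-4.58353 9.65361 -0.18472 -1.15438 N·m.
t=1.26000 s (step 84): q=3.11725 1.59658 0.14587 2.36880 rad, qdot=-0.02848 0.30936 0.08182 0.07544 rad/s, tip=0.51926 -0.14671 -0.03092 m, u=-4.76135 9.80704 -0.24259 -1.14445 N·m.
t=1.32000 s (step 88): q=3.11515 1.61125 0.15105 2.37281 rad, qdot=-0.03790 0.18689 0.08922 0.05829 rad/s, tip=0.51457 -0.15001 -0.03038 m, u=-4.98181 10.04780 -0.22855 -1.14649 N·m.
t=1.38000 s (step 92): q=3.11291 1.61977 0.15636 2.37593 rad, qdot=-0.03515 0.10245 0.08672 0.04587 rad/s, tip=0.51107 -0.15201 -0.03023 m, u=-5.18273 10.29255 -0.18631 -1.15294 N·m.
t=1.41000 s (step 94): q=3.11189 1.62237 0.15891 2.37724 rad, qdot=-0.03227 0.07131 0.08368 0.04093 rad/s, tip=0.50968 -0.15264 -0.03028 m.


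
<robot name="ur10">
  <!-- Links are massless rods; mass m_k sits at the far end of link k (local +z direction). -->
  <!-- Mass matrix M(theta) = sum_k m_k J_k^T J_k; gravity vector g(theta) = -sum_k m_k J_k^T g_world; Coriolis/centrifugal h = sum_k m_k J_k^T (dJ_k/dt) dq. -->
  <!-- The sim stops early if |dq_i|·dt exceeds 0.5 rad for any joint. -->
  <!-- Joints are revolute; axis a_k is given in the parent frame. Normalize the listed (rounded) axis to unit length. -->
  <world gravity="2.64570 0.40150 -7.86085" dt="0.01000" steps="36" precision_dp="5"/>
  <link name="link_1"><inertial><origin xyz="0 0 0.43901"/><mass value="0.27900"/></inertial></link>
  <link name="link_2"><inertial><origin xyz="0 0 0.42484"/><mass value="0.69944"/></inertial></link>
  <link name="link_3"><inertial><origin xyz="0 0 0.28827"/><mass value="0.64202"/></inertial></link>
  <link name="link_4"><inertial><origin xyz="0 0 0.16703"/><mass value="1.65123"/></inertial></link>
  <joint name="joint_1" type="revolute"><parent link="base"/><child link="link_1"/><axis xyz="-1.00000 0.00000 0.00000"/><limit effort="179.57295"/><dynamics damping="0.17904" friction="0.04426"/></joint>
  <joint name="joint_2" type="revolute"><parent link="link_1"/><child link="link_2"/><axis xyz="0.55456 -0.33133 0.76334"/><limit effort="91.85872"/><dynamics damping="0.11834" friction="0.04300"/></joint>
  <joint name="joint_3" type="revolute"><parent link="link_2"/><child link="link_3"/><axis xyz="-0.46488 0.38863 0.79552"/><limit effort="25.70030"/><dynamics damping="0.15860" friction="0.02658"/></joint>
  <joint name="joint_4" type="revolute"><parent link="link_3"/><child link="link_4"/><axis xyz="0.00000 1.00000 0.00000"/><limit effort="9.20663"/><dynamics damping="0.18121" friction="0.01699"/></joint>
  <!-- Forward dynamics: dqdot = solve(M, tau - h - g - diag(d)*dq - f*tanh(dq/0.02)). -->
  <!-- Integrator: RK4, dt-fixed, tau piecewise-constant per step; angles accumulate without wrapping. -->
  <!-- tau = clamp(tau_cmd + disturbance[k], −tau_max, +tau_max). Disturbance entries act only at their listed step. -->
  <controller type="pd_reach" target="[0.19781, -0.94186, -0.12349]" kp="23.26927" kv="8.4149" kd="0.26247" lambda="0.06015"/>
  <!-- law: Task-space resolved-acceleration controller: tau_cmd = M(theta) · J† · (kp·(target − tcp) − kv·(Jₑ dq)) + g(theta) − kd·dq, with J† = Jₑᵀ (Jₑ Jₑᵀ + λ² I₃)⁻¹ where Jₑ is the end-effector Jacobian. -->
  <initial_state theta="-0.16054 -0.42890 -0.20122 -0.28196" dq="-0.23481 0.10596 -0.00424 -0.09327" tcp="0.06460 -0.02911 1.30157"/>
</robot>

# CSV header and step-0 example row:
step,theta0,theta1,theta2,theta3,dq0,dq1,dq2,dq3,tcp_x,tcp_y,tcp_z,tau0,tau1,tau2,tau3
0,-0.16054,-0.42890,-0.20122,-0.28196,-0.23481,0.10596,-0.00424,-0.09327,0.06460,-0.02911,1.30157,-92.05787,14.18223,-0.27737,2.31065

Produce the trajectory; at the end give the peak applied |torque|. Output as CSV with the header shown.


step,theta0,theta1,theta2,theta3,dq0,dq1,dq2,dq3,tcp_x,tcp_y,tcp_z,tau0,tau1,tau2,tau3
1,-0.16611,-0.43426,-0.20547,-0.29285,-0.87303,-1.16348,-0.85532,-2.03239,0.06427,-0.03351,1.30071,-85.64690,13.60567,-0.04653,2.50472
2,-0.17753,-0.45094,-0.21765,-0.32016,-1.40786,-2.17164,-1.63702,-3.34943,0.06457,-0.03979,1.29831,-79.82332,13.13861,0.19105,2.44667
3,-0.19384,-0.47627,-0.23660,-0.35875,-1.85269,-2.89989,-2.23630,-4.28000,0.06563,-0.04789,1.29446,-74.15333,12.77786,0.34794,2.23872
4,-0.21421,-0.50762,-0.26064,-0.40530,-2.22067,-3.38468,-2.66927,-4.94027,0.06752,-0.05772,1.28919,-68.30103,12.48296,0.40235,1.93944
5,-0.23792,-0.54281,-0.28836,-0.45743,-2.52272,-3.67280,-2.97582,-5.39858,0.07022,-0.06918,1.28247,-62.13948,12.20766,0.36455,1.59294
6,-0.26436,-0.58011,-0.31870,-0.51332,-2.76813,-3.80807,-3.19063,-5.70158,0.07371,-0.08216,1.27432,-55.71286,11.91855,0.25629,1.23453
7,-0.29301,-0.61819,-0.35089,-0.57159,-2.96517,-3.82813,-3.33878,-5.88461,0.07792,-0.09655,1.26476,-49.15346,11.59930,0.10017,0.89109
8,-0.32342,-0.65605,-0.38437,-0.63119,-3.12128,-3.76402,-3.43718,-5.97572,0.08275,-0.11226,1.25385,-42.61276,11.24665,-0.08455,0.58129
9,-0.35522,-0.69298,-0.41870,-0.69129,-3.24298,-3.64047,-3.49715,-5.99717,0.08810,-0.12917,1.24166,-36.22330,10.86463,-0.28287,0.31657
10,-0.38809,-0.72849,-0.45353,-0.75131,-3.33585,-3.47675,-3.52634,-5.96635,0.09388,-0.14717,1.22827,-30.08507,10.46003,-0.48368,0.10255
11,-0.42178,-0.76224,-0.48856,-0.81077,-3.40462,-3.28750,-3.53007,-5.89659,0.09998,-0.16613,1.21376,-24.26542,10.03979,-0.67907,-0.05951
12,-0.45604,-0.79403,-0.52357,-0.86937,-3.45319,-3.08369,-3.51219,-5.79798,0.10631,-0.18594,1.19823,-18.80432,9.60988,-0.86367,-0.17136
13,-0.49072,-0.82377,-0.55835,-0.92684,-3.48480,-2.87341,-3.47563,-5.67804,0.11278,-0.20648,1.18176,-13.72080,9.17490,-1.03409,-0.23677
14,-0.52563,-0.85140,-0.59270,-0.98301,-3.50214,-2.66253,-3.42273,-5.54233,0.11931,-0.22764,1.16446,-9.01883,8.73820,-1.18848,-0.26069
15,-0.56067,-0.87695,-0.62648,-1.03774,-3.50744,-2.45524,-3.35547,-5.39494,0.12583,-0.24930,1.14641,-4.69198,8.30210,-1.32614,-0.24872
16,-0.59570,-0.90047,-0.65954,-1.09094,-3.50256,-2.25448,-3.27559,-5.23886,0.13228,-0.27136,1.12769,-0.72699,7.86815,-1.44722,-0.20658
17,-0.63065,-0.92203,-0.69177,-1.14254,-3.48908,-2.06222,-3.18465,-5.07631,0.13861,-0.29371,1.10839,2.89361,7.43739,-1.55249,-0.13991
18,-0.66542,-0.94171,-0.72305,-1.19248,-3.46832,-1.87971,-3.08410,-4.90893,0.14476,-0.31626,1.08858,6.18964,7.01049,-1.64309,-0.05400
19,-0.69996,-0.95963,-0.75329,-1.24072,-3.44141,-1.70768,-2.97530,-4.73799,0.15070,-0.33891,1.06833,9.18195,6.58798,-1.72040,0.04631
20,-0.73421,-0.97588,-0.78242,-1.28724,-3.40932,-1.54642,-2.85951,-4.56450,0.15641,-0.36158,1.04770,11.89159,6.17028,-1.78588,0.15673
21,-0.76811,-0.99058,-0.81037,-1.33200,-3.37288,-1.39594,-2.73797,-4.38932,0.16184,-0.38419,1.02677,14.33918,5.75782,-1.84103,0.27353
22,-0.80163,-1.00383,-0.83709,-1.37501,-3.33280,-1.25605,-2.61183,-4.21322,0.16699,-0.40667,1.00558,16.54462,5.35106,-1.88726,0.39355
23,-0.83474,-1.01573,-0.86253,-1.41625,-3.28968,-1.12637,-2.48220,-4.03691,0.17184,-0.42894,0.98419,18.52685,4.95053,-1.92589,0.51418
24,-0.86740,-1.02639,-0.88667,-1.45572,-3.24403,-1.00642,-2.35014,-3.86109,0.17637,-0.45095,0.96264,20.30380,4.55684,-1.95809,0.63330
25,-0.89960,-1.03589,-0.90949,-1.49345,-3.19631,-0.89567,-2.21666,-3.68642,0.18059,-0.47264,0.94098,21.89237,4.17062,-1.98492,0.74928
26,-0.93131,-1.04433,-0.93097,-1.52943,-3.14689,-0.79354,-2.08273,-3.51356,0.18448,-0.49396,0.91925,23.30844,3.79259,-2.00726,0.86089
27,-0.96252,-1.05179,-0.95111,-1.56370,-3.09610,-0.69943,-1.94925,-3.34312,0.18806,-0.51487,0.89748,24.56695,3.42347,-2.02590,0.96725
28,-0.99322,-1.05835,-0.96993,-1.59627,-3.04420,-0.61277,-1.81707,-3.17570,0.19131,-0.53532,0.87571,25.68196,3.06394,-2.04147,1.06778
29,-1.02340,-1.06408,-0.98744,-1.62719,-2.99145,-0.53300,-1.68696,-3.01183,0.19426,-0.55530,0.85396,26.66666,2.71469,-2.05452,1.16213
30,-1.05304,-1.06904,-1.00366,-1.65649,-2.93804,-0.45958,-1.55964,-2.85197,0.19690,-0.57476,0.83226,27.53344,2.37631,-2.06549,1.25016
31,-1.08215,-1.07329,-1.01863,-1.68422,-2.88416,-0.39203,-1.43572,-2.69654,0.19925,-0.59369,0.81064,28.29393,2.04931,-2.07475,1.33189
32,-1.11072,-1.07690,-1.03238,-1.71041,-2.82996,-0.32990,-1.31577,-2.54585,0.20132,-0.61206,0.78912,28.95901,1.73410,-2.08262,1.40743
33,-1.13875,-1.07992,-1.04495,-1.73512,-2.77559,-0.27278,-1.20023,-2.40018,0.20311,-0.62987,0.76772,29.53879,1.43096,-2.08934,1.47700
34,-1.16623,-1.08238,-1.05639,-1.75840,-2.72117,-0.22029,-1.08949,-2.25970,0.20465,-0.64709,0.74646,30.04268,1.14008,-2.09513,1.54085
35,-1.19317,-1.08434,-1.06675,-1.78031,-2.66681,-0.17211,-0.98383,-2.12453,0.20594,-0.66373,0.72536,30.47931,0.86149,-2.10016,1.59927
36,-1.21957,-1.08584,-1.07608,-1.80088,-2.61262,-0.12794,-0.88346,-1.99474,0.20701,-0.67978,0.70443,,,,
# max |tau| (N·m): 92.05787


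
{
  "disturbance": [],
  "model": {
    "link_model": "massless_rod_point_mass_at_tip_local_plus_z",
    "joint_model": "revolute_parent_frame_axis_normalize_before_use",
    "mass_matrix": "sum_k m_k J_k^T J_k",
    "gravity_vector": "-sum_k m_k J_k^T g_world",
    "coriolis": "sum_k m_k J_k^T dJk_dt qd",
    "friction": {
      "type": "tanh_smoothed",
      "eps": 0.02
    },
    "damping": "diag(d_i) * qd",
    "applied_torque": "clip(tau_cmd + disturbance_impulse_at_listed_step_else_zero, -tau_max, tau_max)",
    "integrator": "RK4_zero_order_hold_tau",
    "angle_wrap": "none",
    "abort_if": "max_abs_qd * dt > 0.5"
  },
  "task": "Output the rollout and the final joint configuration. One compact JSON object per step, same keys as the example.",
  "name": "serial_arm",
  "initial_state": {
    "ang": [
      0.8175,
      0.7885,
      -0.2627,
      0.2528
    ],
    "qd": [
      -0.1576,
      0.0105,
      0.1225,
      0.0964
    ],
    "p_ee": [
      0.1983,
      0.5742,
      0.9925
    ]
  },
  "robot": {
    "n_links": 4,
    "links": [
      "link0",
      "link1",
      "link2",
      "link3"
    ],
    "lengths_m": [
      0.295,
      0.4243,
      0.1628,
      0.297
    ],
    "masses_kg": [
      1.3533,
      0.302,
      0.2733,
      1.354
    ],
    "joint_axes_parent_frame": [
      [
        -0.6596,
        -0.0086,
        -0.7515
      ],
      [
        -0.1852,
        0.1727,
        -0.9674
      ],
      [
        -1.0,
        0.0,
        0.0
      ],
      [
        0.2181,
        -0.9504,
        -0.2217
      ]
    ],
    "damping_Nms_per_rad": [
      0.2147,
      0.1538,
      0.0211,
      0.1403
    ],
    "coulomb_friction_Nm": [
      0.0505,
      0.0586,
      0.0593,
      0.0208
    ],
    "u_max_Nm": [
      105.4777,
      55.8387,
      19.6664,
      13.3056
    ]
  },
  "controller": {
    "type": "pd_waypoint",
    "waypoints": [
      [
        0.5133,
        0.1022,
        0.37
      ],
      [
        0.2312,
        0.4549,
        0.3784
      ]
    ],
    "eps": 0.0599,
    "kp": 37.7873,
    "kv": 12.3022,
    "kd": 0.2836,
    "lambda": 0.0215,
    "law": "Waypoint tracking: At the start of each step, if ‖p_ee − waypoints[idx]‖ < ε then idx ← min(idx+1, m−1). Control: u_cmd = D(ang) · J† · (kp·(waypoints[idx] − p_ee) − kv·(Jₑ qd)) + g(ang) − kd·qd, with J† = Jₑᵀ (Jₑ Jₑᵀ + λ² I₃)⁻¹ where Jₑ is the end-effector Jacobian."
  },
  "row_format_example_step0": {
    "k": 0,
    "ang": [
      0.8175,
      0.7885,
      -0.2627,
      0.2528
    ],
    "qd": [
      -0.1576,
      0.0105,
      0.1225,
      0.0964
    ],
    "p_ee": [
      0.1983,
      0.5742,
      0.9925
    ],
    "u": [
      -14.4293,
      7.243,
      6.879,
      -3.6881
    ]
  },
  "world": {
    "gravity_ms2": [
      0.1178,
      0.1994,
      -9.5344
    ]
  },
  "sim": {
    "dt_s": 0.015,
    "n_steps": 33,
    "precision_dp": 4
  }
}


{"k":1,"ang":[0.8056,0.8432,-0.2724,0.2737],"qd":[-1.4038,6.7031,-1.2294,2.5917],"p_ee":[0.1993,0.5722,0.9913],"u":[-17.2054,4.1538,5.8153,-3.7572]}
{"k":2,"ang":[0.774,0.9332,-0.2712,0.3327],"qd":[-2.7749,5.0915,1.4402,5.2884],"p_ee":[0.2032,0.5683,0.9882],"u":[-20.097,3.8274,3.7898,-3.6053]}
{"k":3,"ang":[0.7232,1.0,-0.2335,0.4305],"qd":[-3.9902,3.4157,3.8428,7.6614],"p_ee":[0.2093,0.5622,0.9835],"u":[-15.5636,3.5242,2.3433,-3.3437]}
{"k":4,"ang":[0.6602,1.0475,-0.1698,0.5493],"qd":[-4.4279,2.6265,4.913,8.1284],"p_ee":[0.2166,0.5524,0.9764],"u":[-9.0325,3.0449,1.5588,-2.7098]}
{"k":5,"ang":[0.5955,1.0899,-0.0996,0.6656],"qd":[-4.2426,2.8266,4.6371,7.4333],"p_ee":[0.2246,0.5391,0.9672],"u":[-4.6115,2.3372,1.1659,-2.0768]}
{"k":6,"ang":[0.5346,1.1332,-0.0333,0.7706],"qd":[-3.9187,2.8386,4.3649,6.6124],"p_ee":[0.2332,0.5234,0.9564],"u":[-2.3478,1.6956,0.6992,-1.7015]}
{"k":7,"ang":[0.4786,1.1766,0.0291,0.8641],"qd":[-3.5688,2.8636,4.0712,5.8921],"p_ee":[0.2423,0.5065,0.9445],"u":[-1.2845,1.06,0.2163,-1.5458]}
{"k":8,"ang":[0.4277,1.2197,0.088,0.9478],"qd":[-3.2415,2.835,3.8732,5.2938],"p_ee":[0.2518,0.4891,0.9317],"u":[-0.8745,0.4648,-0.2803,-1.5344]}
{"k":9,"ang":[0.3816,1.2623,0.1443,1.0234],"qd":[-2.9309,2.8211,3.6907,4.8013],"p_ee":[0.2617,0.4717,0.9182],"u":[-0.8034,-0.098,-0.7457,-1.6073]}
{"k":10,"ang":[0.3399,1.3046,0.1982,1.0922],"qd":[-2.6404,2.7949,3.5523,4.385],"p_ee":[0.2719,0.4546,0.904],"u":[-0.9073,-0.6119,-1.1765,-1.7198]}
{"k":11,"ang":[0.3024,1.3464,0.2503,1.1552],"qd":[-2.3635,2.7726,3.4281,4.0294],"p_ee":[0.2822,0.4379,0.8893],"u":[-1.0905,-1.0773,-1.559,-1.8446]}
{"k":12,"ang":[0.269,1.3879,0.3008,1.2132],"qd":[-2.0993,2.7456,3.3246,3.7176],"p_ee":[0.2927,0.4217,0.8741],"u":[-1.3005,-1.4895,-1.8931,-1.9627]}
{"k":13,"ang":[0.2394,1.4289,0.3498,1.2669],"qd":[-1.8449,2.7163,3.2336,3.4403],"p_ee":[0.3031,0.4061,0.8586],"u":[-1.507,-1.8489,-2.1771,-2.063]}
{"k":14,"ang":[0.2136,1.4694,0.3976,1.3166],"qd":[-1.5993,2.6828,3.1549,3.1892],"p_ee":[0.3134,0.391,0.8429],"u":[-1.694,-2.1556,-2.413,-2.1388]}
{"k":15,"ang":[0.1915,1.5094,0.4443,1.3627],"qd":[-1.3614,2.6449,3.0865,2.959],"p_ee":[0.3236,0.3766,0.827],"u":[-1.8536,-2.4112,-2.6034,-2.187]}
{"k":16,"ang":[0.1728,1.5488,0.4901,1.4054],"qd":[-1.1308,2.602,3.0273,2.7455],"p_ee":[0.3336,0.3627,0.8112],"u":[-1.9826,-2.6177,-2.7518,-2.2068]}
{"k":17,"ang":[0.1575,1.5875,0.535,1.4451],"qd":[-0.9072,2.554,2.9761,2.5456],"p_ee":[0.3433,0.3494,0.7954],"u":[-2.0811,-2.7777,-2.862,-2.1987]}
{"k":18,"ang":[0.1456,1.6254,0.5793,1.4819],"qd":[-0.6907,2.5008,2.9319,2.357],"p_ee":[0.3527,0.3366,0.7798],"u":[-2.1507,-2.894,-2.9381,-2.1645]}
{"k":19,"ang":[0.1368,1.6625,0.6229,1.516],"qd":[-0.4814,2.4425,2.8935,2.1781],"p_ee":[0.3617,0.3244,0.7644],"u":[-2.1938,-2.9697,-2.9842,-2.1066]}
{"k":20,"ang":[0.1311,1.6987,0.6659,1.5474],"qd":[-0.2798,2.3792,2.8596,2.0076],"p_ee":[0.3704,0.3127,0.7493],"u":[-2.2137,-3.008,-3.0042,-2.0281]}
{"k":21,"ang":[0.1284,1.7339,0.7085,1.5763],"qd":[-0.0863,2.3109,2.8288,1.8445],"p_ee":[0.3787,0.3014,0.7346],"u":[-2.2135,-3.0122,-3.0019,-1.9319]}
{"k":22,"ang":[0.1285,1.7681,0.7507,1.6028],"qd":[0.092,2.232,2.817,1.6809],"p_ee":[0.3865,0.2907,0.7203],"u":[-2.1881,-2.9831,-2.9844,-1.8193]}
{"k":23,"ang":[0.1311,1.801,0.7928,1.6269],"qd":[0.259,2.1504,2.802,1.5248],"p_ee":[0.394,0.2804,0.7065],"u":[-2.1428,-2.9284,-2.9504,-1.6957]}
{"k":24,"ang":[0.1362,1.8327,0.8345,1.6488],"qd":[0.4185,2.0687,2.7747,1.3793],"p_ee":[0.401,0.2705,0.6932],"u":[-2.0876,-2.8522,-2.9016,-1.5657]}
{"k":25,"ang":[0.1437,1.8631,0.8758,1.6685],"qd":[0.5687,1.9837,2.7419,1.2408],"p_ee":[0.4076,0.2611,0.6805],"u":[-2.0268,-2.7556,-2.8424,-1.4311]}
{"k":26,"ang":[0.1533,1.8923,0.9166,1.6862],"qd":[0.7089,1.8952,2.7041,1.1084],"p_ee":[0.4138,0.2521,0.6683],"u":[-1.9633,-2.6411,-2.7757,-1.2948]}
{"k":27,"ang":[0.1649,1.92,0.9568,1.7019],"qd":[0.8389,1.8032,2.661,0.9821],"p_ee":[0.4196,0.2435,0.6567],"u":[-1.8995,-2.5112,-2.7037,-1.1594]}
{"k":28,"ang":[0.1785,1.9464,0.9963,1.7158],"qd":[0.9587,1.7082,2.6121,0.862],"p_ee":[0.425,0.2353,0.6458],"u":[-1.8377,-2.3684,-2.6282,-1.0273]}
{"k":29,"ang":[0.1937,1.9714,1.035,1.728],"qd":[1.0684,1.6108,2.5573,0.7483],"p_ee":[0.4301,0.2275,0.6354],"u":[-1.7803,-2.2147,-2.5511,-0.9005]}
{"k":30,"ang":[0.2105,1.9948,1.0729,1.7385],"qd":[1.1684,1.5115,2.4966,0.6413],"p_ee":[0.4348,0.2202,0.6256],"u":[-1.7292,-2.0523,-2.4738,-0.7808]}
{"k":31,"ang":[0.2288,2.0168,1.1098,1.7474],"qd":[1.2592,1.411,2.4308,0.5413],"p_ee":[0.4393,0.2133,0.6163],"u":[-1.6866,-1.8828,-2.3976,-0.6696]}
{"k":32,"ang":[0.2483,2.0373,1.1457,1.7549],"qd":[1.3412,1.3101,2.3607,0.4483],"p_ee":[0.4434,0.2067,0.6076],"u":[-1.654,-1.7077,-2.3238,-0.5678]}
{"k":33,"ang":[0.269,2.0562,1.1805,1.761],"qd":[1.415,1.2093,2.2873,0.3626],"p_ee":[0.4474,0.2006,0.5994]}
{"summary": "final ang (rad): 0.2690 2.0562 1.1805 1.7610"}


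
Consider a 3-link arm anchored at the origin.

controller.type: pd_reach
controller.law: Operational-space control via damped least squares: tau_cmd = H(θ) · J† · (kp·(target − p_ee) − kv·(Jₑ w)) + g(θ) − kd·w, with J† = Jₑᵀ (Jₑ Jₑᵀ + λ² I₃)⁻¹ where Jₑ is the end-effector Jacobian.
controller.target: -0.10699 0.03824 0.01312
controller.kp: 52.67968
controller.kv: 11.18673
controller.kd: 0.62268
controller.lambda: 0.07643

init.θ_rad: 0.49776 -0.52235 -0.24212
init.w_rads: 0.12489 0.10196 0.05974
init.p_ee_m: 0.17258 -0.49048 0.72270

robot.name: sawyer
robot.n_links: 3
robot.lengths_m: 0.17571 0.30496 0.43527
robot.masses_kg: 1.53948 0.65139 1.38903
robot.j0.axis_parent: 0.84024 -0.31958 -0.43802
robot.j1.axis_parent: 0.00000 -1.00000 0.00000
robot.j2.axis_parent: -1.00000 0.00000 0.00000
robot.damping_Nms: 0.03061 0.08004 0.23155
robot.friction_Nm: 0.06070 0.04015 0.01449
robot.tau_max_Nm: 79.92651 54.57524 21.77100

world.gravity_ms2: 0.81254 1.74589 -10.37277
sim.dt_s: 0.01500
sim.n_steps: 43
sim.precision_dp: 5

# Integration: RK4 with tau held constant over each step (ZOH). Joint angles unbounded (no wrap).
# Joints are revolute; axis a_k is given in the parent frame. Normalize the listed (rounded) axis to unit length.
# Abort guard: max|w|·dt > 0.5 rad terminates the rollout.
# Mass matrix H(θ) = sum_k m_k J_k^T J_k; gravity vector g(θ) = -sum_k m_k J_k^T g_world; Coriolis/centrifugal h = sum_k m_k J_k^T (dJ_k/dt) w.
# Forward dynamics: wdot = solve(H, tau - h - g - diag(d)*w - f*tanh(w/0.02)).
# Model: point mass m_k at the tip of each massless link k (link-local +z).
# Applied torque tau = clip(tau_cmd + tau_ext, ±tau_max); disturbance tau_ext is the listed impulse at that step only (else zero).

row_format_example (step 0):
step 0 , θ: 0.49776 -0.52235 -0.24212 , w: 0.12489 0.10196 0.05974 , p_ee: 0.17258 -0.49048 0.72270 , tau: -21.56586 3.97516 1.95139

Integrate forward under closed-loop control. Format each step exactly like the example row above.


step 1 , θ: 0.48776 -0.51641 -0.26449 , w: -1.42995 0.68053 -2.98008 , p_ee: 0.17059 -0.49090 0.72186 , tau: -21.26688 3.72005 3.75397
step 2 , θ: 0.45809 -0.50319 -0.32428 , w: -2.50507 1.07531 -4.94210 , p_ee: 0.16831 -0.48972 0.71954 , tau: -21.07376 3.62846 4.17234
step 3 , θ: 0.41393 -0.48460 -0.40976 , w: -3.35925 1.39764 -6.40031 , p_ee: 0.16578 -0.48602 0.71562 , tau: -19.03279 3.69367 3.80386
step 4 , θ: 0.35872 -0.46168 -0.51343 , w: -3.98256 1.65553 -7.37282 , p_ee: 0.16291 -0.47913 0.70973 , tau: -15.07815 3.88352 2.93398
step 5 , θ: 0.29610 -0.43540 -0.62791 , w: -4.35625 1.84996 -7.86030 , p_ee: 0.15964 -0.46885 0.70162 , tau: -10.42563 4.10158 1.89628
step 6 , θ: 0.22946 -0.40655 -0.74684 , w: -4.52900 2.00249 -7.98760 , p_ee: 0.15594 -0.45550 0.69130 , tau: -6.15510 4.25926 0.99334
step 7 , θ: 0.16125 -0.37555 -0.86599 , w: -4.57134 2.14026 -7.90467 , p_ee: 0.15183 -0.43964 0.67889 , tau: -2.69270 4.31757 0.38633
step 8 , θ: 0.09300 -0.34245 -0.98304 , w: -4.53706 2.28381 -7.71477 , p_ee: 0.14732 -0.42194 0.66456 , tau: -0.04616 4.27534 0.11035
step 9 , θ: 0.02561 -0.30707 -1.09683 , w: -4.45858 2.44623 -7.47332 , p_ee: 0.14246 -0.40297 0.64848 , tau: 1.92346 4.14837 0.13415
step 10 , θ: -0.04041 -0.26906 -1.20680 , w: -4.35382 2.63577 -7.20653 , p_ee: 0.13732 -0.38323 0.63082 , tau: 3.37345 3.95749 0.40279
step 11 , θ: -0.10473 -0.22797 -1.31267 , w: -4.23231 2.85769 -6.92582 , p_ee: 0.13201 -0.36313 0.61176 , tau: 4.43893 3.72410 0.85850
step 12 , θ: -0.16715 -0.18329 -1.41426 , w: -4.09870 3.11487 -6.63562 , p_ee: 0.12667 -0.34301 0.59148 , tau: 5.22635 3.46920 1.44875
step 13 , θ: -0.22749 -0.13450 -1.51145 , w: -3.95450 3.40734 -6.33736 , p_ee: 0.12146 -0.32315 0.57017 , tau: 5.81737 3.21372 2.12882
step 14 , θ: -0.28559 -0.08107 -1.60411 , w: -3.79877 3.73145 -6.03148 , p_ee: 0.11661 -0.30380 0.54803 , tau: 6.27472 2.97890 2.86183
step 15 , θ: -0.34126 -0.02259 -1.69215 , w: -3.62852 4.07919 -5.71864 , p_ee: 0.11232 -0.28516 0.52526 , tau: 6.64749 2.78527 3.61790
step 16 , θ: -0.39424 0.04122 -1.77546 , w: -3.43906 4.43874 -5.40065 , p_ee: 0.10882 -0.26741 0.50204 , tau: 6.97447 2.64834 4.37279
step 17 , θ: -0.44421 0.11043 -1.85399 , w: -3.22465 4.79713 -5.08092 , p_ee: 0.10631 -0.25068 0.47859 , tau: 7.28410 2.56818 5.10624
step 18 , θ: -0.49075 0.18496 -1.92776 , w: -2.97891 5.14317 -4.76438 , p_ee: 0.10491 -0.23506 0.45509 , tau: 7.58730 2.51161 5.80045
step 19 , θ: -0.53332 0.26451 -1.99684 , w: -2.69443 5.46575 -4.45689 , p_ee: 0.10469 -0.22061 0.43176 , tau: 7.86011 2.39226 6.43900
step 20 , θ: -0.57127 0.34857 -2.06143 , w: -2.36144 5.74264 -4.16500 , p_ee: 0.10561 -0.20735 0.40876 , tau: 8.02105 2.07013 7.00634
step 21 , θ: -0.60379 0.43608 -2.12181 , w: -1.96834 5.92454 -3.89687 , p_ee: 0.10755 -0.19529 0.38625 , tau: 7.93269 1.40869 7.48716
step 22 , θ: -0.62991 0.52502 -2.17843 , w: -1.50755 5.93426 -3.66283 , p_ee: 0.11034 -0.18444 0.36434 , tau: 7.46778 0.39203 7.86506
step 23 , θ: -0.64866 0.61225 -2.23186 , w: -0.98633 5.69902 -3.47273 , p_ee: 0.11371 -0.17474 0.34311 , tau: 6.61393 -0.80711 8.12240
step 24 , θ: -0.65934 0.69393 -2.28281 , w: -0.43327 5.19709 -3.32955 , p_ee: 0.11734 -0.16609 0.32262 , tau: 5.50485 -1.92000 8.24496
step 25 , θ: -0.66178 0.76641 -2.33192 , w: 0.10663 4.47430 -3.22490 , p_ee: 0.12088 -0.15834 0.30289 , tau: 4.34304 -2.74491 8.22979
step 26 , θ: -0.65657 0.82705 -2.37964 , w: 0.58345 3.61867 -3.14099 , p_ee: 0.12403 -0.15126 0.28396 , tau: 3.30857 -3.21880 8.09045
step 27 , θ: -0.64486 0.87449 -2.42616 , w: 0.97101 2.71569 -3.06031 , p_ee: 0.12657 -0.14463 0.26588 , tau: 2.46430 -3.38456 7.85388
step 28 , θ: -0.62811 0.90856 -2.47140 , w: 1.25272 1.83487 -2.96911 , p_ee: 0.12840 -0.13828 0.24871 , tau: 1.83223 -3.32947 7.55164
step 29 , θ: -0.60792 0.92992 -2.51516 , w: 1.42738 1.02015 -2.86081 , p_ee: 0.12947 -0.13207 0.23247 , tau: 1.39397 -3.14222 7.21439
step 30 , θ: -0.58585 0.93973 -2.55716 , w: 1.50491 0.29344 -2.73537 , p_ee: 0.12981 -0.12592 0.21719 , tau: 1.11347 -2.89303 6.86775
step 31 , θ: -0.56323 0.93943 -2.59719 , w: 1.50111 -0.32549 -2.59696 , p_ee: 0.12946 -0.11978 0.20285 , tau: 0.95768 -2.63803 6.53103
step 32 , θ: -0.54115 0.93056 -2.63508 , w: 1.43562 -0.85216 -2.45201 , p_ee: 0.12849 -0.11361 0.18944 , tau: 0.88660 -2.39519 6.21725
step 33 , θ: -0.52039 0.91439 -2.67079 , w: 1.32566 -1.29925 -2.30637 , p_ee: 0.12696 -0.10742 0.17689 , tau: 0.87164 -2.17260 5.93343
step 34 , θ: -0.50151 0.89205 -2.70434 , w: 1.18585 -1.67589 -2.16479 , p_ee: 0.12490 -0.10121 0.16514 , tau: 0.89471 -1.97235 5.68266
step 35 , θ: -0.48487 0.86452 -2.73582 , w: 1.02818 -1.99118 -2.03076 , p_ee: 0.12235 -0.09500 0.15414 , tau: 0.94446 -1.79107 5.46530
step 36 , θ: -0.47068 0.83267 -2.76535 , w: 0.86216 -2.25317 -1.90650 , p_ee: 0.11933 -0.08880 0.14382 , tau: 1.01485 -1.62320 5.27990
step 37 , θ: -0.45898 0.79724 -2.79310 , w: 0.69516 -2.46851 -1.79314 , p_ee: 0.11587 -0.08262 0.13413 , tau: 1.10355 -1.46302 5.12388
step 38 , θ: -0.44976 0.75890 -2.81923 , w: 0.53285 -2.64244 -1.69097 , p_ee: 0.11198 -0.07648 0.12502 , tau: 1.21053 -1.30590 4.99397
step 39 , θ: -0.44291 0.71823 -2.84391 , w: 0.37958 -2.77911 -1.59964 , p_ee: 0.10769 -0.07039 0.11646 , tau: 1.33683 -1.14891 4.88658
step 40 , θ: -0.43827 0.67577 -2.86730 , w: 0.23865 -2.88186 -1.51835 , p_ee: 0.10300 -0.06437 0.10844 , tau: 1.48351 -0.99088 4.79797
step 41 , θ: -0.43563 0.63200 -2.88953 , w: 0.11253 -2.95354 -1.44599 , p_ee: 0.09796 -0.05843 0.10092 , tau: 1.65083 -0.83232 4.72443
step 42 , θ: -0.43476 0.58737 -2.91074 , w: 0.00407 -2.99703 -1.38150 , p_ee: 0.09259 -0.05258 0.09391 , tau: 1.83646 -0.67458 4.66254
step 43 , θ: -0.43529 0.54227 -2.93104 , w: -0.07469 -3.01705 -1.32545 , p_ee: 0.08693 -0.04684 0.08739


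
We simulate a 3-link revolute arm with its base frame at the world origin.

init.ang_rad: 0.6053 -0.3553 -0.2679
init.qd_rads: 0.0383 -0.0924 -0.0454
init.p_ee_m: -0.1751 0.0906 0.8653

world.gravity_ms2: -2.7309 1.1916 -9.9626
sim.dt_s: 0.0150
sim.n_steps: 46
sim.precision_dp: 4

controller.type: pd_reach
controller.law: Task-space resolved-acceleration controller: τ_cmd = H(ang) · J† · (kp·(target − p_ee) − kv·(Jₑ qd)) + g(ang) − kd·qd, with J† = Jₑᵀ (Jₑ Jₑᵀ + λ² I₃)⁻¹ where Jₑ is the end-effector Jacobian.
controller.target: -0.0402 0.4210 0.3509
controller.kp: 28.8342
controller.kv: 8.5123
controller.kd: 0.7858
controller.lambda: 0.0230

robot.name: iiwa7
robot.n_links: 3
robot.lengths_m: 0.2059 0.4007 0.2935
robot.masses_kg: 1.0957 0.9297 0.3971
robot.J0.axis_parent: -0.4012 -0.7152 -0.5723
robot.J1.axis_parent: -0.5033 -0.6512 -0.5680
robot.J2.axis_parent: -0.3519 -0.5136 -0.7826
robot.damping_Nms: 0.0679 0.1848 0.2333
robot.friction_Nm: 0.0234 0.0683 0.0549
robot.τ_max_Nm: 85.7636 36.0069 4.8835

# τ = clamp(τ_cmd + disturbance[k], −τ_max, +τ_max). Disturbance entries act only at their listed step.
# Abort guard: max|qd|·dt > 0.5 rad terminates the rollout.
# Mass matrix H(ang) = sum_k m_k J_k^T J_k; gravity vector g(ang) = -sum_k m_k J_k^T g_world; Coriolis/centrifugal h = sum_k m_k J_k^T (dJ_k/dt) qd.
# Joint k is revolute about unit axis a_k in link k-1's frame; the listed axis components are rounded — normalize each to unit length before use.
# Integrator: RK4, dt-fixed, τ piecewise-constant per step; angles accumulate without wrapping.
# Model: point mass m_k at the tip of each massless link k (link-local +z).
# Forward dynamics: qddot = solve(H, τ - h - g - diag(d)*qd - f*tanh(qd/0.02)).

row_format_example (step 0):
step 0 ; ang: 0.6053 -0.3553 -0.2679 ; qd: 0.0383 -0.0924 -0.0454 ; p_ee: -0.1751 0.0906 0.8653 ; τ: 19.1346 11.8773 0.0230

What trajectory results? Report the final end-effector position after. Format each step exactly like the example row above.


step 1 ; ang: 0.6165 -0.3594 -0.2967 ; qd: 1.4656 -0.5403 -3.4452 ; p_ee: -0.1752 0.0914 0.8641 ; τ: 14.4465 10.0431 2.5690
step 2 ; ang: 0.6464 -0.3766 -0.3231 ; qd: 2.4728 -1.6260 -0.4146 ; p_ee: -0.1807 0.0960 0.8606 ; τ: 9.7206 8.3465 -0.2572
step 3 ; ang: 0.6807 -0.3871 -0.3559 ; qd: 2.1762 0.0608 -3.5684 ; p_ee: -0.1902 0.1047 0.8558 ; τ: 6.8333 4.8852 2.1074
step 4 ; ang: 0.7210 -0.3985 -0.3774 ; qd: 3.1205 -1.3921 0.2315 ; p_ee: -0.2042 0.1169 0.8495 ; τ: 3.1869 4.1958 -1.2614
step 5 ; ang: 0.7625 -0.4029 -0.4069 ; qd: 2.5080 0.5958 -3.6681 ; p_ee: -0.2198 0.1319 0.8418 ; τ: 1.4288 1.0871 1.8141
step 6 ; ang: 0.8081 -0.4094 -0.4243 ; qd: 3.4840 -1.2451 0.8105 ; p_ee: -0.2381 0.1492 0.8327 ; τ: -1.4323 1.2608 -2.0536
step 7 ; ang: 0.8535 -0.4099 -0.4504 ; qd: 2.6586 0.9594 -3.7279 ; p_ee: -0.2565 0.1683 0.8223 ; τ: -2.3512 -1.5751 1.6196
step 8 ; ang: 0.9016 -0.4131 -0.4650 ; qd: 3.6662 -1.1565 1.2099 ; p_ee: -0.2762 0.1889 0.8105 ; τ: -4.6539 -0.7892 -2.5892
step 9 ; ang: 0.9485 -0.4109 -0.4882 ; qd: 2.6823 1.2074 -3.7230 ; p_ee: -0.2948 0.2106 0.7974 ; τ: -4.9709 -3.4447 1.4575
step 10 ; ang: 0.9974 -0.4120 -0.5008 ; qd: 3.7331 -1.1121 1.4523 ; p_ee: -0.3139 0.2330 0.7830 ; τ: -6.8829 -2.2098 -2.9223
step 11 ; ang: 1.0446 -0.4088 -0.5214 ; qd: 2.6667 1.3038 -3.6373 ; p_ee: -0.3313 0.2559 0.7676 ; τ: -6.7948 -4.6888 1.2871
step 12 ; ang: 1.0931 -0.4086 -0.5331 ; qd: 3.6922 -1.0376 1.5052 ; p_ee: -0.3485 0.2791 0.7511 ; τ: -8.3791 -3.2382 -3.0503
step 13 ; ang: 1.1397 -0.4050 -0.5516 ; qd: 2.6212 1.2972 -3.4363 ; p_ee: -0.3638 0.3023 0.7339 ; τ: -8.0426 -5.4950 1.0580
step 14 ; ang: 1.1870 -0.4040 -0.5629 ; qd: 3.5834 -0.9417 1.3965 ; p_ee: -0.3784 0.3254 0.7157 ; τ: -9.3450 -3.9810 -3.0111
step 15 ; ang: 1.2325 -0.4006 -0.5797 ; qd: 2.5692 1.2028 -3.1428 ; p_ee: -0.3910 0.3482 0.6972 ; τ: -8.8768 -5.9711 0.7768
step 16 ; ang: 1.2781 -0.3992 -0.5909 ; qd: 3.4289 -0.8256 1.1664 ; p_ee: -0.4028 0.3706 0.6780 ; τ: -9.9220 -4.5200 -2.8484
step 17 ; ang: 1.3221 -0.3963 -0.6062 ; qd: 2.5204 1.0430 -2.7864 ; p_ee: -0.4127 0.3924 0.6586 ; τ: -9.4093 -6.2038 0.4597
step 18 ; ang: 1.3660 -0.3950 -0.6177 ; qd: 3.2469 -0.6971 0.8589 ; p_ee: -0.4217 0.4137 0.6389 ; τ: -10.2151 -4.9082 -2.6059
step 19 ; ang: 1.4084 -0.3927 -0.6319 ; qd: 2.4725 0.8488 -2.4045 ; p_ee: -0.4290 0.4342 0.6192 ; τ: -9.7152 -6.2692 0.1321
step 20 ; ang: 1.4503 -0.3917 -0.6435 ; qd: 3.0533 -0.5697 0.5222 ; p_ee: -0.4352 0.4540 0.5995 ; τ: -10.3041 -5.1780 -2.3285
step 21 ; ang: 1.4909 -0.3901 -0.6571 ; qd: 2.4111 0.6641 -2.0423 ; p_ee: -0.4401 0.4731 0.5799 ; τ: -9.8414 -6.2424 -0.1723
step 22 ; ang: 1.5308 -0.3895 -0.6688 ; qd: 2.8644 -0.4628 0.2102 ; p_ee: -0.4441 0.4914 0.5604 ; τ: -10.2518 -5.3452 -2.0649
step 23 ; ang: 1.5697 -0.3886 -0.6819 ; qd: 2.3560 0.4719 -1.7231 ; p_ee: -0.4468 0.5089 0.5412 ; τ: -9.8451 -6.1329 -0.4353
step 24 ; ang: 1.6078 -0.3887 -0.6938 ; qd: 2.6847 -0.3772 -0.0682 ; p_ee: -0.4487 0.5255 0.5222 ; τ: -10.1008 -5.4335 -1.8246
step 25 ; ang: 1.6449 -0.3888 -0.7061 ; qd: 2.3002 0.2871 -1.4326 ; p_ee: -0.4496 0.5414 0.5037 ; τ: -9.7521 -5.9744 -0.6713
step 26 ; ang: 1.6813 -0.3895 -0.7181 ; qd: 2.5168 -0.3154 -0.2832 ; p_ee: -0.4497 0.5565 0.4855 ; τ: -9.8791 -5.4583 -1.6350
step 27 ; ang: 1.7166 -0.3903 -0.7302 ; qd: 2.2197 0.1608 -1.2422 ; p_ee: -0.4491 0.5707 0.4678 ; τ: -9.5739 -5.8296 -0.8219
step 28 ; ang: 1.7512 -0.3914 -0.7423 ; qd: 2.3538 -0.2601 -0.4521 ; p_ee: -0.4478 0.5843 0.4505 ; τ: -9.6082 -5.4502 -1.4831
step 29 ; ang: 1.7847 -0.3928 -0.7544 ; qd: 2.1453 0.0401 -1.0883 ; p_ee: -0.4459 0.5971 0.4337 ; τ: -9.3536 -5.6631 -0.9404
step 30 ; ang: 1.8177 -0.3946 -0.7665 ; qd: 2.2212 -0.2475 -0.5796 ; p_ee: -0.4434 0.6092 0.4174 ; τ: -9.3226 -5.3844 -1.3639
step 31 ; ang: 1.8497 -0.3967 -0.7785 ; qd: 2.0606 -0.0472 -0.9906 ; p_ee: -0.4405 0.6205 0.4016 ; τ: -9.0946 -5.5101 -1.0111
step 32 ; ang: 1.8810 -0.3991 -0.7907 ; qd: 2.0982 -0.2462 -0.6605 ; p_ee: -0.4371 0.6313 0.3863 ; τ: -9.0205 -5.2990 -1.2838
step 33 ; ang: 1.9116 -0.4019 -0.8027 ; qd: 1.9860 -0.1355 -0.9194 ; p_ee: -0.4333 0.6413 0.3716 ; τ: -8.8221 -5.3449 -1.0586
step 34 ; ang: 1.9415 -0.4050 -0.8149 ; qd: 1.9946 -0.2677 -0.7190 ; p_ee: -0.4292 0.6508 0.3573 ; τ: -8.7178 -5.1870 -1.2216
step 35 ; ang: 1.9708 -0.4086 -0.8269 ; qd: 1.9112 -0.2104 -0.8731 ; p_ee: -0.4248 0.6596 0.3436 ; τ: -8.5376 -5.1871 -1.0847
step 36 ; ang: 1.9994 -0.4124 -0.8391 ; qd: 1.9013 -0.2983 -0.7560 ; p_ee: -0.4202 0.6679 0.3304 ; τ: -8.4147 -5.0656 -1.1772
step 37 ; ang: 2.0275 -0.4167 -0.8511 ; qd: 1.8372 -0.2748 -0.8441 ; p_ee: -0.4154 0.6756 0.3178 ; τ: -8.2477 -5.0378 -1.0960
step 38 ; ang: 2.0549 -0.4214 -0.8632 ; qd: 1.8163 -0.3349 -0.7779 ; p_ee: -0.4104 0.6828 0.3056 ; τ: -8.1147 -4.9403 -1.1453
step 39 ; ang: 2.0818 -0.4264 -0.8753 ; qd: 1.7649 -0.3316 -0.8261 ; p_ee: -0.4052 0.6896 0.2940 ; τ: -7.9575 -4.8969 -1.0976
step 40 ; ang: 2.1081 -0.4317 -0.8874 ; qd: 1.7382 -0.3747 -0.7897 ; p_ee: -0.3999 0.6958 0.2828 ; τ: -7.8202 -4.8154 -1.1216
step 41 ; ang: 2.1339 -0.4374 -0.8994 ; qd: 1.6950 -0.3830 -0.8148 ; p_ee: -0.3946 0.7016 0.2722 ; τ: -7.6706 -4.7643 -1.0933
step 42 ; ang: 2.1591 -0.4435 -0.9115 ; qd: 1.6657 -0.4161 -0.7949 ; p_ee: -0.3892 0.7069 0.2620 ; τ: -7.5329 -4.6936 -1.1031
step 43 ; ang: 2.1838 -0.4498 -0.9235 ; qd: 1.6279 -0.4307 -0.8070 ; p_ee: -0.3837 0.7119 0.2523 ; τ: -7.3897 -4.6399 -1.0857
step 44 ; ang: 2.2080 -0.4565 -0.9355 ; qd: 1.5978 -0.4580 -0.7959 ; p_ee: -0.3782 0.7165 0.2431 ; τ: -7.2540 -4.5770 -1.0879
step 45 ; ang: 2.2318 -0.4636 -0.9475 ; qd: 1.5636 -0.4756 -0.8009 ; p_ee: -0.3727 0.7206 0.2343 ; τ: -7.1166 -4.5237 -1.0764
step 46 ; ang: 2.2550 -0.4709 -0.9594 ; qd: 1.5338 -0.4996 -0.7941 ; p_ee: -0.3673 0.7245 0.2259
final p_ee position (m): -0.3673 0.7245 0.2259


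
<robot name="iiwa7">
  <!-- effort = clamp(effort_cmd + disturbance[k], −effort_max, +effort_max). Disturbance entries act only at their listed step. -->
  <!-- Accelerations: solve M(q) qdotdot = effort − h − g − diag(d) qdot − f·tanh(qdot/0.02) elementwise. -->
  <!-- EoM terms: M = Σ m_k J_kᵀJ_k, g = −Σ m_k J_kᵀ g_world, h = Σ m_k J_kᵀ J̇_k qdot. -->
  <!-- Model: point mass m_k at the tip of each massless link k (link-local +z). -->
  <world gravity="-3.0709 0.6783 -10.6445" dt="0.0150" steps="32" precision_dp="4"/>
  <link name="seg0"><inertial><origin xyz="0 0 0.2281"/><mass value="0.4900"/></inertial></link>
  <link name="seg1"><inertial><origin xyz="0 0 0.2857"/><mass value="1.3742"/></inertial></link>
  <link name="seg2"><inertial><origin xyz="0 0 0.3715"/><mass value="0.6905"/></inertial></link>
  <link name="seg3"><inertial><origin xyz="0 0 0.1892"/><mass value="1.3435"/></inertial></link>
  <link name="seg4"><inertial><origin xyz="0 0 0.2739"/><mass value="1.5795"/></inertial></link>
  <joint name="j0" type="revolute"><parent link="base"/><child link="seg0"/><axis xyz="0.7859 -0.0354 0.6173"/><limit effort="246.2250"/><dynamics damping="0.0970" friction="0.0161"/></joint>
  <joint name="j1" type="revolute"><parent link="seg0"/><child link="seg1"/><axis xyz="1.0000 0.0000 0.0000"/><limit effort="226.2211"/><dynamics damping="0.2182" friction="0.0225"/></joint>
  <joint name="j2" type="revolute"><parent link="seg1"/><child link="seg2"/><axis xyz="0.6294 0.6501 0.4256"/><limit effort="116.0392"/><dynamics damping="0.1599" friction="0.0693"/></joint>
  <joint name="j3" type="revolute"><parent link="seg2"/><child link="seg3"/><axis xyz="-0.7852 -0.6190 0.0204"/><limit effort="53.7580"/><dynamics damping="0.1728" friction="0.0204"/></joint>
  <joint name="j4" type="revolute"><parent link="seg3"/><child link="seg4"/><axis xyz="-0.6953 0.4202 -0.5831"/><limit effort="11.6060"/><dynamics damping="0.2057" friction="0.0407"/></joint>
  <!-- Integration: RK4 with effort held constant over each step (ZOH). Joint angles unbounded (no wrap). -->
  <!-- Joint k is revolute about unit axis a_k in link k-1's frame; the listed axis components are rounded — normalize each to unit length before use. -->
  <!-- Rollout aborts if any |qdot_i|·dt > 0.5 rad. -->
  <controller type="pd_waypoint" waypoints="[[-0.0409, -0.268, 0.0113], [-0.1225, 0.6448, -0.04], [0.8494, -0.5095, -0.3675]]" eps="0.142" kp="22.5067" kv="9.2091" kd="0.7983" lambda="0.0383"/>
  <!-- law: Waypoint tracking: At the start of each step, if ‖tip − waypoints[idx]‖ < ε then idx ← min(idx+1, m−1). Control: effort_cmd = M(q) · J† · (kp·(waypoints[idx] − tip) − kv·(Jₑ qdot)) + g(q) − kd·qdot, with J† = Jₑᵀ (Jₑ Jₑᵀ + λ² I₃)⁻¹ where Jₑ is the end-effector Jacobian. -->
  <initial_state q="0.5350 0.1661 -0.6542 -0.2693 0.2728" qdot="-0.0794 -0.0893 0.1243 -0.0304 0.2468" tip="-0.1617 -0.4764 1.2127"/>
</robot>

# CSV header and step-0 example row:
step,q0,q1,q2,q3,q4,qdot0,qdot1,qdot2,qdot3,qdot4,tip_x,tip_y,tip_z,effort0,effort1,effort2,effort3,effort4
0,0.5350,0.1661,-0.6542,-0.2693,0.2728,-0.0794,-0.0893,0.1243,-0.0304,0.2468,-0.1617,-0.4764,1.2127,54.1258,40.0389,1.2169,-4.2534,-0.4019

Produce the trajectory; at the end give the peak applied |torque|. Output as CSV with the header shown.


step,q0,q1,q2,q3,q4,qdot0,qdot1,qdot2,qdot3,qdot4,tip_x,tip_y,tip_z,effort0,effort1,effort2,effort3,effort4
1,0.5393,0.1681,-0.6689,-0.2789,0.3016,0.6638,0.3309,-2.0391,-1.1747,3.5069,-0.1609,-0.4744,1.2114,45.5806,33.8059,3.6707,-2.9175,-2.5102
2,0.5569,0.1701,-0.7063,-0.2964,0.3630,1.5931,0.0566,-2.9497,-1.0889,4.6449,-0.1615,-0.4729,1.2057,37.5808,28.6398,5.7644,-2.8374,-2.4831
3,0.5836,0.1729,-0.7550,-0.3079,0.4357,1.8999,0.4278,-3.5709,-0.3805,5.0276,-0.1642,-0.4726,1.1966,30.4655,23.4119,7.6163,-3.1773,-1.8261
4,0.6178,0.1759,-0.8098,-0.3089,0.5108,2.5750,0.0931,-3.7725,0.2819,4.9671,-0.1691,-0.4736,1.1844,23.2129,19.0269,8.5969,-3.2823,-0.9363
5,0.6580,0.1790,-0.8682,-0.2987,0.5833,2.7769,0.3269,-4.0100,1.0945,4.6754,-0.1756,-0.4757,1.1694,16.1925,14.2721,8.9517,-3.2935,-0.0420
6,0.7032,0.1816,-0.9282,-0.2780,0.6506,3.2450,0.0231,-3.9939,1.6652,4.2833,-0.1831,-0.4788,1.1519,9.3022,10.3949,8.5569,-2.9930,0.7366
7,0.7528,0.1828,-0.9887,-0.2487,0.7108,3.4307,0.0509,-4.0385,2.2095,3.7444,-0.1912,-0.4826,1.1323,3.0585,6.7518,7.7953,-2.6055,1.4524
8,0.8057,0.1829,-1.0492,-0.2128,0.7629,3.6713,-0.1103,-3.9888,2.5473,3.2226,-0.1994,-0.4870,1.1108,-2.4642,3.9756,6.7343,-2.0685,1.9909
9,0.8615,0.1813,-1.1090,-0.1728,0.8068,3.8233,-0.2059,-3.9497,2.7664,2.6783,-0.2074,-0.4917,1.0877,-7.0788,1.8774,5.5955,-1.4986,2.4211
10,0.9194,0.1781,-1.1682,-0.1303,0.8428,3.9458,-0.3140,-3.8964,2.8697,2.1736,-0.2149,-0.4964,1.0632,-10.7952,0.4938,4.4711,-0.9327,2.7227
11,0.9790,0.1732,-1.2265,-0.0870,0.8715,4.0398,-0.4199,-3.8338,2.8956,1.7172,-0.2216,-0.5011,1.0376,-13.6925,-0.2936,3.4274,-0.4150,2.9198
12,1.0399,0.1666,-1.2838,-0.0437,0.8938,4.1121,-0.5220,-3.7601,2.8741,1.3135,-0.2276,-0.5054,1.0113,-15.9072,-0.6281,2.4864,0.0320,3.0340
13,1.1018,0.1584,-1.3399,-0.0009,0.9104,4.1683,-0.6215,-3.6723,2.8273,0.9627,-0.2325,-0.5094,0.9843,-17.5913,-0.6539,1.6434,0.4017,3.0848
14,1.1645,0.1487,-1.3944,0.0410,0.9221,4.2115,-0.7188,-3.5690,2.7693,0.6617,-0.2365,-0.5128,0.9569,-18.8814,-0.4944,0.8817,0.6982,3.0897
15,1.2278,0.1375,-1.4473,0.0820,0.9297,4.2434,-0.8133,-3.4507,2.7076,0.4054,-0.2395,-0.5156,0.9293,-19.8837,-0.2420,0.1818,0.9314,3.0630
16,1.2915,0.1248,-1.4983,0.1220,0.9338,4.2648,-0.9046,-3.3192,2.6458,0.1885,-0.2414,-0.5178,0.9016,-20.6726,0.0418,-0.4730,1.1136,3.0161
17,1.3555,0.1108,-1.5472,0.1611,0.9349,4.2768,-0.9934,-3.1760,2.5857,0.0099,-0.2424,-0.5193,0.8740,-21.3012,0.3172,-1.0979,1.2563,2.9528
18,1.4197,0.0953,-1.5939,0.1993,0.9339,4.2832,-1.0875,-3.0187,2.5304,-0.1098,-0.2425,-0.5203,0.8466,-21.8291,0.5414,-1.7121,1.3680,2.8516
19,1.4839,0.0785,-1.6382,0.2367,0.9311,4.2770,-1.1690,-2.8609,2.4738,-0.2216,-0.2417,-0.5207,0.8195,-22.2250,0.7437,-2.3045,1.4627,2.7649
20,1.5479,0.0606,-1.6800,0.2732,0.9268,4.2609,-1.2410,-2.7023,2.4170,-0.3235,-0.2400,-0.5206,0.7928,-22.5034,0.9236,-2.8807,1.5461,2.6902
21,1.6116,0.0415,-1.7195,0.3089,0.9211,4.2366,-1.3059,-2.5428,2.3612,-0.4125,-0.2377,-0.5200,0.7666,-22.6808,1.0774,-3.4461,1.6229,2.6225
22,1.6749,0.0216,-1.7566,0.3438,0.9142,4.2049,-1.3641,-2.3835,2.3065,-0.4891,-0.2347,-0.5190,0.7409,-22.7690,1.2046,-4.0037,1.6973,2.5604
23,1.7377,0.0008,-1.7913,0.3779,0.9062,4.1667,-1.4159,-2.2254,2.2529,-0.5548,-0.2312,-0.5176,0.7159,-22.7780,1.3061,-4.5551,1.7726,2.5032
24,1.7999,-0.0208,-1.8236,0.4112,0.8974,4.1223,-1.4612,-2.0694,2.2005,-0.6112,-0.2273,-0.5159,0.6915,-22.7168,1.3831,-5.1010,1.8514,2.4504
25,1.8614,-0.0429,-1.8536,0.4437,0.8877,4.0722,-1.5001,-1.9162,2.1490,-0.6595,-0.2229,-0.5139,0.6679,-22.5940,1.4371,-5.6412,1.9352,2.4014
26,1.9220,-0.0657,-1.8813,0.4754,0.8774,4.0169,-1.5327,-1.7664,2.0984,-0.7009,-0.2183,-0.5117,0.6450,-22.4179,1.4693,-6.1752,2.0249,2.3554
27,1.9819,-0.0888,-1.9068,0.5064,0.8666,3.9567,-1.5589,-1.6206,2.0488,-0.7361,-0.2133,-0.5092,0.6228,-22.1963,1.4811,-6.7021,2.1208,2.3120
28,2.0408,-0.1124,-1.9302,0.5367,0.8552,3.8920,-1.5790,-1.4791,2.0000,-0.7658,-0.2082,-0.5065,0.6014,-21.9366,1.4739,-7.2204,2.2229,2.2705
29,2.0987,-0.1361,-1.9514,0.5662,0.8435,3.8231,-1.5930,-1.3422,1.9520,-0.7904,-0.2029,-0.5038,0.5808,-21.6457,1.4491,-7.7289,2.3308,2.2303
30,2.1555,-0.1601,-1.9706,0.5951,0.8315,3.7504,-1.6011,-1.2102,1.9048,-0.8105,-0.1975,-0.5009,0.5609,-21.3298,1.4082,-8.2259,2.4437,2.1912
31,2.2112,-0.1841,-1.9879,0.6232,0.8191,3.6742,-1.6036,-1.0834,1.8583,-0.8263,-0.1920,-0.4979,0.5417,-20.9946,1.3526,-8.7101,2.5611,2.1527
32,2.2658,-0.2082,-2.0033,0.6507,0.8066,3.5949,-1.6006,-0.9620,1.8125,-0.8381,-0.1865,-0.4949,0.5233,,,,,
# max |effort| (N·m): 54.1258
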